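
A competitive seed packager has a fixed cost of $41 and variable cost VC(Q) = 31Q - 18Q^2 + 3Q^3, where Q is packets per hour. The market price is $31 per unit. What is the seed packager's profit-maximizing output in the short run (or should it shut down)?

Variable cost is VC = 31Q - 18Q^2 + 3Q^3, so AVC = VC/Q = 31 - 18Q + 3Q^2 and MC = dTC/dQ = 31 - 36Q + 9Q^2.
AVC is minimized where dAVC/dQ = -18 + 6Q = 0, at Q = 3; min AVC = 31 - 18·3 + 3·3^2 = $4.
Since P = $31 ≥ min AVC = $4, price covers variable cost and the firm should produce.
P = MC gives -36Q + 9Q^2 = 0, with roots 0 and 4. Take the larger (rising MC): Q* = 4.
Check: AVC at Q = 4 is $7 ≤ P, so revenue covers variable cost.
Profit = P·Q − TC = 31·4 − 69 = $55.

Produce at Q = 4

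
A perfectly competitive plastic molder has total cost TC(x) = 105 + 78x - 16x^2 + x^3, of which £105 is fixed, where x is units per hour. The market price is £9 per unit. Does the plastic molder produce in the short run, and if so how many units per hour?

Shut down

Strip out fixed cost: VC = 78x - 16x^2 + x^3. Then AVC = 78 - 16x + x^2 and MC = 78 - 32x + 3x^2.
AVC is minimized where dAVC/dx = -16 + 2x = 0, at x = 8; min AVC = 78 - 16·8 + 8^2 = £14.
P = £9 lies below min AVC = £14; no output level covers variable cost.
Shutting down limits the loss to fixed cost, £105.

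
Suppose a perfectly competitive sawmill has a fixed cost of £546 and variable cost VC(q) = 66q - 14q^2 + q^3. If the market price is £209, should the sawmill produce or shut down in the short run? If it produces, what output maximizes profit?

Produce at q = 13

Variable cost is VC = 66q - 14q^2 + q^3, so AVC = VC/q = 66 - 14q + q^2 and MC = dTC/dq = 66 - 28q + 3q^2.
AVC is minimized where dAVC/dq = -14 + 2q = 0, at q = 7; min AVC = 66 - 14·7 + 7^2 = £17.
P = £209 exceeds min AVC = £17, so the firm stays open.
Solving P = MC: -143 - 28q + 3q^2 = 0 ⇒ q = -11/3 or 13. On the upward-sloping branch, q* = 13.
Check: AVC at q = 13 is £53 ≤ P, so revenue covers variable cost.
Profit = P·q − TC = 209·13 − 1235 = £1482.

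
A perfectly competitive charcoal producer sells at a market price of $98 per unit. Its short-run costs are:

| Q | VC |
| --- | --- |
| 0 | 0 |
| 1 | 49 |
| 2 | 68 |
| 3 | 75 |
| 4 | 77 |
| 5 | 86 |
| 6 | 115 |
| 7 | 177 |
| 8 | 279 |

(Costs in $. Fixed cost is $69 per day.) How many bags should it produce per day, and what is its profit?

Q = 7; profit = $440

Compute π = P·Q − TC at each output: Q=0: -69; Q=1: -20; Q=2: 59; Q=3: 150; Q=4: 246; Q=5: 335; Q=6: 404; Q=7: 440; Q=8: 436.
Profit is maximized at Q = 7. AVC there is 177/7 = $25.29 ≤ P, so producing beats shutting down (which would give -$69).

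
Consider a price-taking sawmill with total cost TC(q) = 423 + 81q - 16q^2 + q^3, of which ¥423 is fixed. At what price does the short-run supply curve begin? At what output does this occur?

Short-run supply begins at min AVC. From VC = 81q - 16q^2 + q^3, AVC = 81 - 16q + q^2.
dAVC/dq = -16 + 2q = 0 gives q = 8. min AVC = 81 - 16·8 + 8^2 = 17.
The firm shuts down for any P below ¥17.

¥17 per unit, at q = 8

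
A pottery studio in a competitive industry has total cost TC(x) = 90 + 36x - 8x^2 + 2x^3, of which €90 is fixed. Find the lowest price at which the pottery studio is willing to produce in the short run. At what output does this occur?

The firm shuts down when price falls below the minimum of average variable cost. AVC = VC/x = 36 - 8x + 2x^2.
dAVC/dx = -8 + 4x = 0 gives x = 2. min AVC = 36 - 8·2 + 2·2^2 = 28.
The firm shuts down for any P below €28.

€28 per unit, at x = 2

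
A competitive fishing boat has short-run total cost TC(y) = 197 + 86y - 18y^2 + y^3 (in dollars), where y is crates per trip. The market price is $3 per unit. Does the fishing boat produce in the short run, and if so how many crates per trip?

Variable cost is VC = 86y - 18y^2 + y^3, so AVC = VC/y = 86 - 18y + y^2 and MC = dTC/dy = 86 - 36y + 3y^2.
AVC is minimized where dAVC/dy = -18 + 2y = 0, at y = 9; min AVC = 86 - 18·9 + 9^2 = $5.
Since P = $3 < min AVC = $5, price fails to cover variable cost at any output.
Best response: produce nothing and absorb the $197 fixed cost.

Shut down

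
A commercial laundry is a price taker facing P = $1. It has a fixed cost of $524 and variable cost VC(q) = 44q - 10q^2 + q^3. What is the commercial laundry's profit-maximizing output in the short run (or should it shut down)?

Shut down

Strip out fixed cost: VC = 44q - 10q^2 + q^3. Then AVC = 44 - 10q + q^2 and MC = 44 - 20q + 3q^2.
AVC hits its minimum where MC = AVC, at q = 5, giving min AVC = 44 - 10·5 + 5^2 = $19.
Since P = $1 < min AVC = $19, price fails to cover variable cost at any output.
The firm minimizes its loss by shutting down and losing only its fixed cost of $524.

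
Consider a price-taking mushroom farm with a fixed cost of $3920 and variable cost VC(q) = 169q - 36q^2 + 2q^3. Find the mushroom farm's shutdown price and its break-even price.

AVC = 169 - 36q + 2q^2; minimized at q = 9, giving min AVC = $7. That is the shutdown price.
ATC = 3920/q + 169 - 36q + 2q^2. Setting dATC/dq = −3920/q^2 − 36 + 4q = 0 gives q = 14 (since 4·14^3 − 36·14^2 = 3920).
min ATC = 3920/14 + 169 − 36·14 + 2·14^2 = $337. That is the break-even price.
Between these two prices the firm operates at a loss; above $337 it earns a profit.

Shutdown price = $7; break-even price = $337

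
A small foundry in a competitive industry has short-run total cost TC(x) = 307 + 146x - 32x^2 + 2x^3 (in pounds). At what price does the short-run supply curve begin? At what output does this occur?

The firm shuts down when price falls below the minimum of average variable cost. AVC = VC/x = 146 - 32x + 2x^2.
dAVC/dx = -32 + 4x = 0 gives x = 8. min AVC = 146 - 32·8 + 2·8^2 = 18.
For P < £18 the firm produces nothing.

£18 per unit, at x = 8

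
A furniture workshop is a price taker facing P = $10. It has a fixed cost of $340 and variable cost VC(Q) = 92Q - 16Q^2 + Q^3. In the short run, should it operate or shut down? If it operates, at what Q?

Strip out fixed cost: VC = 92Q - 16Q^2 + Q^3. Then AVC = 92 - 16Q + Q^2 and MC = 92 - 32Q + 3Q^2.
AVC is minimized where dAVC/dQ = -16 + 2Q = 0, at Q = 8; min AVC = 92 - 16·8 + 8^2 = $28.
With P < min AVC ($10 < $28), every unit sold adds to the loss.
The firm minimizes its loss by shutting down and losing only its fixed cost of $340.

Shut down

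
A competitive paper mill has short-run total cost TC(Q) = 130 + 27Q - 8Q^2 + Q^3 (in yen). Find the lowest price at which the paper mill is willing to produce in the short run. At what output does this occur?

¥11 per unit, at Q = 4

Short-run supply begins at min AVC. From VC = 27Q - 8Q^2 + Q^3, AVC = 27 - 8Q + Q^2.
At the minimum of AVC, MC = AVC. MC = 27 - 16Q + 3Q^2; setting MC = AVC gives 2Q^2 - 8Q = 0, so Q = 4. min AVC = 11.
For P < ¥11 the firm produces nothing.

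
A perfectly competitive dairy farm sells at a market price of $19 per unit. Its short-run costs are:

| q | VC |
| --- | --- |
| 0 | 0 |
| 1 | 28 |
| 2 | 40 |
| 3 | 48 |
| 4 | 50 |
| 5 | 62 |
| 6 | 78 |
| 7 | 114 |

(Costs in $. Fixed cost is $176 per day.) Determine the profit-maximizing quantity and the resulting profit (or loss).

Tabulate TR − TC: q=0: -176; q=1: -185; q=2: -178; q=3: -167; q=4: -150; q=5: -143; q=6: -140; q=7: -157.
Profit is maximized at q = 6. AVC there is 78/6 = $13 ≤ P, so producing beats shutting down (which would give -$176).

q = 6; profit = -$140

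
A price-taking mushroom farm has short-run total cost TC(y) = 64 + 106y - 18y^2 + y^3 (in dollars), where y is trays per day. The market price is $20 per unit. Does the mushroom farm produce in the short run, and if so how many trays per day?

Variable cost is VC = 106y - 18y^2 + y^3, so AVC = VC/y = 106 - 18y + y^2 and MC = dTC/dy = 106 - 36y + 3y^2.
The AVC parabola has its vertex at y = 18/2 = 9, where AVC = 106 - 18·9 + 9^2 = $25.
Since P = $20 < min AVC = $25, price fails to cover variable cost at any output.
The firm minimizes its loss by shutting down and losing only its fixed cost of $64.

Shut down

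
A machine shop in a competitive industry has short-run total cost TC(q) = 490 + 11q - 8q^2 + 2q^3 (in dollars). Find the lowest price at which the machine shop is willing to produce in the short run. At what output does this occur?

The shutdown price is the minimum of AVC. VC = 11q - 8q^2 + 2q^3, so AVC = 11 - 8q + 2q^2.
dAVC/dq = -8 + 4q = 0 gives q = 2. min AVC = 11 - 8·2 + 2·2^2 = 3.
So the shutdown price is $3.

$3 per unit, at q = 2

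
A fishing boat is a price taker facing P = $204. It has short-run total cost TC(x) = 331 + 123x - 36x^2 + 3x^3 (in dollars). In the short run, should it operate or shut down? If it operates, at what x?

Produce at x = 9

From TC, MC = TC'(x) = 123 - 72x + 9x^2 and AVC = VC/x = 123 - 36x + 3x^2.
AVC hits its minimum where MC = AVC, at x = 6, giving min AVC = 123 - 36·6 + 3·6^2 = $15.
P = $204 exceeds min AVC = $15, so the firm stays open.
Solving P = MC: -81 - 72x + 9x^2 = 0 ⇒ x = -1 or 9. On the upward-sloping branch, x* = 9.
Check: AVC at x = 9 is $42 ≤ P, so revenue covers variable cost.
Profit = P·x − TC = 204·9 − 709 = $1127.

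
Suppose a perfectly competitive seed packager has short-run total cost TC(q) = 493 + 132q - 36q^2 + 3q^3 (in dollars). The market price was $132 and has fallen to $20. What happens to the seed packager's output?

AVC = 132 - 36q + 3q^2, minimized at q = 6 where min AVC = $24. MC = 132 - 72q + 9q^2.
With P = $132 above the shutdown price, P = MC gives q = 8.
At P = $20 < min AVC = $24, price no longer covers variable cost at any output, so the firm shuts down: q = 0.

Output falls from 8 to 0 (the firm shuts down)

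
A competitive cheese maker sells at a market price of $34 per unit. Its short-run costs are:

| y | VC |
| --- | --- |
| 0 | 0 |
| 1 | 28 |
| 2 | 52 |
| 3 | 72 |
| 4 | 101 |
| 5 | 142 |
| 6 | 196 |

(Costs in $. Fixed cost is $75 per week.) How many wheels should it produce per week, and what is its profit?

Profit at each row (π = 34y − TC): y=0: -75; y=1: -69; y=2: -59; y=3: -45; y=4: -40; y=5: -47; y=6: -67.
Profit is maximized at y = 4. AVC there is 101/4 = $25.25 ≤ P, so producing beats shutting down (which would give -$75).

y = 4; profit = -$40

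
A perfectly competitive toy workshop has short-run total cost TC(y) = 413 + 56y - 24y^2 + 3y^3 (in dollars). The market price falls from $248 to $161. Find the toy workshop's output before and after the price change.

Output falls from 8 to 7

MC = 56 - 48y + 9y^2; the shutdown threshold is min AVC = $8 (at y = 4).
With P = $248 above the shutdown price, P = MC gives y = 8.
At P = $161 ≥ min AVC, set P = MC: y = 7. The firm stays open but cuts output.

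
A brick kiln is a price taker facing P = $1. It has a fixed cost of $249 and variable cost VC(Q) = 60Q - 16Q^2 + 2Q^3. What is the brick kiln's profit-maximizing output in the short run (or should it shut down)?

Shut down

Variable cost is VC = 60Q - 16Q^2 + 2Q^3, so AVC = VC/Q = 60 - 16Q + 2Q^2 and MC = dTC/dQ = 60 - 32Q + 6Q^2.
AVC hits its minimum where MC = AVC, at Q = 4, giving min AVC = 60 - 16·4 + 2·4^2 = $28.
With P < min AVC ($1 < $28), every unit sold adds to the loss.
The firm minimizes its loss by shutting down and losing only its fixed cost of $249.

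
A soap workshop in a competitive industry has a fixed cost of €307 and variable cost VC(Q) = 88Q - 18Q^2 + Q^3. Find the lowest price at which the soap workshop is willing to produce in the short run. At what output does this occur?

The shutdown price is the minimum of AVC. VC = 88Q - 18Q^2 + Q^3, so AVC = 88 - 18Q + Q^2.
At the minimum of AVC, MC = AVC. MC = 88 - 36Q + 3Q^2; setting MC = AVC gives 2Q^2 - 18Q = 0, so Q = 9. min AVC = 7.
For P < €7 the firm produces nothing.

€7 per unit, at Q = 9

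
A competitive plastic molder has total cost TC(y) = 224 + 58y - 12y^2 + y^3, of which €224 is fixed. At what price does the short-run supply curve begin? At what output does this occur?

€22 per unit, at y = 6

The firm shuts down when price falls below the minimum of average variable cost. AVC = VC/y = 58 - 12y + y^2.
dAVC/dy = -12 + 2y = 0 gives y = 6. min AVC = 58 - 12·6 + 6^2 = 22.
For P < €22 the firm produces nothing.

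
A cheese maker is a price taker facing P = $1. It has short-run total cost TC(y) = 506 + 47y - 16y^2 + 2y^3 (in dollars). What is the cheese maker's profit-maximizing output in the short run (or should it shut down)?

Variable cost is VC = 47y - 16y^2 + 2y^3, so AVC = VC/y = 47 - 16y + 2y^2 and MC = dTC/dy = 47 - 32y + 6y^2.
AVC is minimized where dAVC/dy = -16 + 4y = 0, at y = 4; min AVC = 47 - 16·4 + 2·4^2 = $15.
Since P = $1 < min AVC = $15, price fails to cover variable cost at any output.
Best response: produce nothing and absorb the $506 fixed cost.

Shut down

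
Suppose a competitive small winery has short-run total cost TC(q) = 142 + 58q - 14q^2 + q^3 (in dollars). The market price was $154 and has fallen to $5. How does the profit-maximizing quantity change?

MC = 58 - 28q + 3q^2; the shutdown threshold is min AVC = $9 (at q = 7).
At P = $154 ≥ min AVC, set P = MC on the rising branch: q = 12.
At P = $5 < min AVC = $9, price no longer covers variable cost at any output, so the firm shuts down: q = 0.

Output falls from 12 to 0 (the firm shuts down)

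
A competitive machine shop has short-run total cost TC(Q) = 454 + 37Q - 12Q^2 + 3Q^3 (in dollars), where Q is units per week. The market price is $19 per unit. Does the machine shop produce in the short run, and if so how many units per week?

Shut down

From TC, MC = TC'(Q) = 37 - 24Q + 9Q^2 and AVC = VC/Q = 37 - 12Q + 3Q^2.
AVC is minimized where dAVC/dQ = -12 + 6Q = 0, at Q = 2; min AVC = 37 - 12·2 + 3·2^2 = $25.
Since P = $19 < min AVC = $25, price fails to cover variable cost at any output.
Shutting down limits the loss to fixed cost, $454.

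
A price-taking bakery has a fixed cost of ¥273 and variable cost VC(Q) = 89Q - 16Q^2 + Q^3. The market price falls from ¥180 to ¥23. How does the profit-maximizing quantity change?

AVC = 89 - 16Q + Q^2, minimized at Q = 8 where min AVC = ¥25. MC = 89 - 32Q + 3Q^2.
At P = ¥180 ≥ min AVC, set P = MC on the rising branch: Q = 13.
At P = ¥23 < min AVC = ¥25, price no longer covers variable cost at any output, so the firm shuts down: Q = 0.

Output falls from 13 to 0 (the firm shuts down)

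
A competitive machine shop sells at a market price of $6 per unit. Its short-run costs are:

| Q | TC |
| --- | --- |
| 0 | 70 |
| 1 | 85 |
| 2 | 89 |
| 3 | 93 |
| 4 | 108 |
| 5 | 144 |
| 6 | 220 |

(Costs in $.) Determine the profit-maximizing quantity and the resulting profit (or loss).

Profit at each row (π = 6Q − TC): Q=0: -70; Q=1: -79; Q=2: -77; Q=3: -75; Q=4: -84; Q=5: -114; Q=6: -184.
Profit is highest at Q = 0. Equivalently, the lowest AVC in the table is 23/3 ≈ $7.67 at Q = 3, and P = $6 falls below it — price never covers variable cost, so the firm shuts down and loses only its fixed cost.

Q = 0 (shut down); profit = -$70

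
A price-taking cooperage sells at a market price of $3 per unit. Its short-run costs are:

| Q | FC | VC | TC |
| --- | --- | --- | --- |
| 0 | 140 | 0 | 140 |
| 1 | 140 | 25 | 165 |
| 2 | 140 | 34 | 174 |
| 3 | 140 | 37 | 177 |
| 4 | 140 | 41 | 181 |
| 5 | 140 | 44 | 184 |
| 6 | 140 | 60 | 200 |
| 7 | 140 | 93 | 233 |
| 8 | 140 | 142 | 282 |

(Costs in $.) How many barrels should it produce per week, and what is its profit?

Q = 0 (shut down); profit = -$140

Profit at each row (π = 3Q − TC): Q=0: -140; Q=1: -162; Q=2: -168; Q=3: -168; Q=4: -169; Q=5: -169; Q=6: -182; Q=7: -212; Q=8: -258.
Profit is highest at Q = 0. Equivalently, the lowest AVC in the table is 44/5 ≈ $8.80 at Q = 5, and P = $3 falls below it — price never covers variable cost, so the firm shuts down and loses only its fixed cost.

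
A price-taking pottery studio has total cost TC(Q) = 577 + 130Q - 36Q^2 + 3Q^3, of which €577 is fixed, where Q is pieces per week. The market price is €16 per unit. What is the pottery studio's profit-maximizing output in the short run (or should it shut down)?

Strip out fixed cost: VC = 130Q - 36Q^2 + 3Q^3. Then AVC = 130 - 36Q + 3Q^2 and MC = 130 - 72Q + 9Q^2.
AVC is minimized where dAVC/dQ = -36 + 6Q = 0, at Q = 6; min AVC = 130 - 36·6 + 3·6^2 = €22.
With P < min AVC (€16 < €22), every unit sold adds to the loss.
Best response: produce nothing and absorb the €577 fixed cost.

Shut down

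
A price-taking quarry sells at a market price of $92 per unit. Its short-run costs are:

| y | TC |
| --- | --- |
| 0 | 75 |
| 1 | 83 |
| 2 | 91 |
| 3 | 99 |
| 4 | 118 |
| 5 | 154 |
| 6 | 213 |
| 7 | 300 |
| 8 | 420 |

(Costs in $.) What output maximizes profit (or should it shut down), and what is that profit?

y = 7; profit = $344

Profit at each row (π = 92y − TC): y=0: -75; y=1: 9; y=2: 93; y=3: 177; y=4: 250; y=5: 306; y=6: 339; y=7: 344; y=8: 316.
Profit is maximized at y = 7. AVC there is 225/7 = $32.14 ≤ P, so producing beats shutting down (which would give -$75).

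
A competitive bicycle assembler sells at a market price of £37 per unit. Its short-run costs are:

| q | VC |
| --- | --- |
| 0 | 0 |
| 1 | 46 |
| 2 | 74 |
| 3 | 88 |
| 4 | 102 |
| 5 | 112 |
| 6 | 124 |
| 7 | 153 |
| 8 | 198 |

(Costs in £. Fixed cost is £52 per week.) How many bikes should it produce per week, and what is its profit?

Profit at each row (π = 37q − TC): q=0: -52; q=1: -61; q=2: -52; q=3: -29; q=4: -6; q=5: 21; q=6: 46; q=7: 54; q=8: 46.
Profit is maximized at q = 7. AVC there is 153/7 = £21.86 ≤ P, so producing beats shutting down (which would give -£52).

q = 7; profit = £54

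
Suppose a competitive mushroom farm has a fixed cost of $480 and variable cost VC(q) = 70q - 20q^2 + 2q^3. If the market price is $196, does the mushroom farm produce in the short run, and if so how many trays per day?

From TC, MC = TC'(q) = 70 - 40q + 6q^2 and AVC = VC/q = 70 - 20q + 2q^2.
AVC hits its minimum where MC = AVC, at q = 5, giving min AVC = 70 - 20·5 + 2·5^2 = $20.
P = $196 exceeds min AVC = $20, so the firm stays open.
Solving P = MC: -126 - 40q + 6q^2 = 0 ⇒ q = -7/3 or 9. On the upward-sloping branch, q* = 9.
Check: AVC at q = 9 is $52 ≤ P, so revenue covers variable cost.
Profit = P·q − TC = 196·9 − 948 = $816.

Produce at q = 9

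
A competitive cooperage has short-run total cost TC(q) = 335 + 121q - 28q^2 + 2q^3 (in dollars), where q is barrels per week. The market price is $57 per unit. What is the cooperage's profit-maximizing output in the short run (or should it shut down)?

Variable cost is VC = 121q - 28q^2 + 2q^3, so AVC = VC/q = 121 - 28q + 2q^2 and MC = dTC/dq = 121 - 56q + 6q^2.
AVC hits its minimum where MC = AVC, at q = 7, giving min AVC = 121 - 28·7 + 2·7^2 = $23.
Because $57 ≥ $23, revenue can cover variable cost; the firm operates.
Set P = MC: 57 = 121 - 56q + 6q^2 → 64 - 56q + 6q^2 = 0. The roots are q = 4/3 and q = 8; the profit-maximizing output is on the rising part of MC, so q* = 8.
Check: AVC at q = 8 is $25 ≤ P, so revenue covers variable cost.
Profit = P·q − TC = 57·8 − 535 = -$79, a loss, but smaller than the $335 fixed cost the firm would lose by shutting down.

Produce at q = 8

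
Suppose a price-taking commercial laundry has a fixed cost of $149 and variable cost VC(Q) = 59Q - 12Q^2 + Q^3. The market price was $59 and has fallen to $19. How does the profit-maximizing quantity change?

Output falls from 8 to 0 (the firm shuts down)

AVC = 59 - 12Q + Q^2, minimized at Q = 6 where min AVC = $23. MC = 59 - 24Q + 3Q^2.
With P = $59 above the shutdown price, P = MC gives Q = 8.
At P = $19 < min AVC = $23, price no longer covers variable cost at any output, so the firm shuts down: Q = 0.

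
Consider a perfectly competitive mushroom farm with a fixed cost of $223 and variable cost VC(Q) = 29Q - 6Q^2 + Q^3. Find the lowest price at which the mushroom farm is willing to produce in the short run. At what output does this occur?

$20 per unit, at Q = 3

Short-run supply begins at min AVC. From VC = 29Q - 6Q^2 + Q^3, AVC = 29 - 6Q + Q^2.
At the minimum of AVC, MC = AVC. MC = 29 - 12Q + 3Q^2; setting MC = AVC gives 2Q^2 - 6Q = 0, so Q = 3. min AVC = 20.
For P < $20 the firm produces nothing.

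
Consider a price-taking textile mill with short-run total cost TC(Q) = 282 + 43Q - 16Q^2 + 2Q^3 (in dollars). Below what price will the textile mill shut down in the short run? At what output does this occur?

Short-run supply begins at min AVC. From VC = 43Q - 16Q^2 + 2Q^3, AVC = 43 - 16Q + 2Q^2.
At the minimum of AVC, MC = AVC. MC = 43 - 32Q + 6Q^2; setting MC = AVC gives 4Q^2 - 16Q = 0, so Q = 4. min AVC = 11.
For P < $11 the firm produces nothing.

$11 per unit, at Q = 4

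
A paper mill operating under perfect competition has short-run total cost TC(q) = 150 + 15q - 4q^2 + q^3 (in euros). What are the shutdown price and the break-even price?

Shutdown price = €11; break-even price = €50

AVC = 15 - 4q + q^2; minimized at q = 2, giving min AVC = €11. That is the shutdown price.
ATC = 150/q + 15 - 4q + q^2. Setting dATC/dq = −150/q^2 − 4 + 2q = 0 gives q = 5 (since 2·5^3 − 4·5^2 = 150).
min ATC = 150/5 + 15 − 4·5 + 5^2 = €50. That is the break-even price.
Between these two prices the firm operates at a loss; above €50 it earns a profit.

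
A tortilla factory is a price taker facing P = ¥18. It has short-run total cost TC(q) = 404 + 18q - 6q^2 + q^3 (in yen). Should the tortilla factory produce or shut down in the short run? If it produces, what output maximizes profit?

Produce at q = 4

From TC, MC = TC'(q) = 18 - 12q + 3q^2 and AVC = VC/q = 18 - 6q + q^2.
AVC hits its minimum where MC = AVC, at q = 3, giving min AVC = 18 - 6·3 + 3^2 = ¥9.
P = ¥18 exceeds min AVC = ¥9, so the firm stays open.
Solving P = MC: -12q + 3q^2 = 0 ⇒ q = 0 or 4. On the upward-sloping branch, q* = 4.
Check: AVC at q = 4 is ¥10 ≤ P, so revenue covers variable cost.
Profit = P·q − TC = 18·4 − 444 = -¥372, a loss, but smaller than the ¥404 fixed cost the firm would lose by shutting down.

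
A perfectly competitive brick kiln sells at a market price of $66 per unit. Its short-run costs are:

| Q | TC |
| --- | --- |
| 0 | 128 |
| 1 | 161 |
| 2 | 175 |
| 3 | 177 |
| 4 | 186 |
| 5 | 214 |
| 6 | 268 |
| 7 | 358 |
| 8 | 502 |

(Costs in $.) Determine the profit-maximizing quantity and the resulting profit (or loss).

Q = 6; profit = $128

Profit at each row (π = 66Q − TC): Q=0: -128; Q=1: -95; Q=2: -43; Q=3: 21; Q=4: 78; Q=5: 116; Q=6: 128; Q=7: 104; Q=8: 26.
Profit is maximized at Q = 6. AVC there is 140/6 = $23.33 ≤ P, so producing beats shutting down (which would give -$128).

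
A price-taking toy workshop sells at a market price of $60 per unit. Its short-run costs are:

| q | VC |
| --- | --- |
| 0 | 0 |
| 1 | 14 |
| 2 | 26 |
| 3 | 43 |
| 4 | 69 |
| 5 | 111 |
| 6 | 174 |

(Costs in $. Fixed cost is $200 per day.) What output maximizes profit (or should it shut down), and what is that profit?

q = 5; profit = -$11

Tabulate TR − TC: q=0: -200; q=1: -154; q=2: -106; q=3: -63; q=4: -29; q=5: -11; q=6: -14.
Profit is maximized at q = 5. AVC there is 111/5 = $22.20 ≤ P, so producing beats shutting down (which would give -$200).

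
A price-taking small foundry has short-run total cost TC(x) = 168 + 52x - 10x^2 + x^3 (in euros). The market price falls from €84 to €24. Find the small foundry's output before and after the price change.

Output falls from 8 to 0 (the firm shuts down)

MC = 52 - 20x + 3x^2; the shutdown threshold is min AVC = €27 (at x = 5).
At P = €84 ≥ min AVC, set P = MC on the rising branch: x = 8.
At P = €24 < min AVC = €27, price no longer covers variable cost at any output, so the firm shuts down: x = 0.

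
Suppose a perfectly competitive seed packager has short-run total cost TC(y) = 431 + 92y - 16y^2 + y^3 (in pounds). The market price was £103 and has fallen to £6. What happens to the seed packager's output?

AVC = 92 - 16y + y^2, minimized at y = 8 where min AVC = £28. MC = 92 - 32y + 3y^2.
With P = £103 above the shutdown price, P = MC gives y = 11.
At P = £6 < min AVC = £28, price no longer covers variable cost at any output, so the firm shuts down: y = 0.

Output falls from 11 to 0 (the firm shuts down)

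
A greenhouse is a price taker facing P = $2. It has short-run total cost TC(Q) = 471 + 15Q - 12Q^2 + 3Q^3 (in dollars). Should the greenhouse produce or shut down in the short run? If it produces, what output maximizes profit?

Shut down

Strip out fixed cost: VC = 15Q - 12Q^2 + 3Q^3. Then AVC = 15 - 12Q + 3Q^2 and MC = 15 - 24Q + 9Q^2.
AVC hits its minimum where MC = AVC, at Q = 2, giving min AVC = 15 - 12·2 + 3·2^2 = $3.
Since P = $2 < min AVC = $3, price fails to cover variable cost at any output.
Shutting down limits the loss to fixed cost, $471.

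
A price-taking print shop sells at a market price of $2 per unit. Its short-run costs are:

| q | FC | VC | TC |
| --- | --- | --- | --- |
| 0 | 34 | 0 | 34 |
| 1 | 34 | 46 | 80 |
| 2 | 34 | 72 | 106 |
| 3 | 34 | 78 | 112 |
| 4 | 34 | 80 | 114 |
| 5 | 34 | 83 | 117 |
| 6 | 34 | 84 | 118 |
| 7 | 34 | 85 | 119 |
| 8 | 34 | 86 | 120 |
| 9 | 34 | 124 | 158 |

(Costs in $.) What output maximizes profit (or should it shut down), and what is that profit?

Tabulate TR − TC: q=0: -34; q=1: -78; q=2: -102; q=3: -106; q=4: -106; q=5: -107; q=6: -106; q=7: -105; q=8: -104; q=9: -140.
Profit is highest at q = 0. Equivalently, the lowest AVC in the table is 86/8 ≈ $10.75 at q = 8, and P = $2 falls below it — price never covers variable cost, so the firm shuts down and loses only its fixed cost.

q = 0 (shut down); profit = -$34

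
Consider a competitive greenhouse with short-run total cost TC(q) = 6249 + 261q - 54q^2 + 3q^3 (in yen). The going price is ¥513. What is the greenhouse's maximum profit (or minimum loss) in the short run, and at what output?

Profit = -¥369 at q = 14

AVC = 261 - 54q + 3q^2; min AVC = ¥18 at q = 9. Since P = ¥513 ≥ min AVC, the firm produces.
MC = 261 - 108q + 9q^2. Setting P = MC and taking the root on the rising branch gives q* = 14.
TR = 513·14 = 7182. TC = 6249 + 1302 = 7551. Profit = 7182 − 7551 = -¥369.
Shutting down would mean losing the fixed cost of ¥6249, so operating at a loss of ¥369 is better by ¥5880.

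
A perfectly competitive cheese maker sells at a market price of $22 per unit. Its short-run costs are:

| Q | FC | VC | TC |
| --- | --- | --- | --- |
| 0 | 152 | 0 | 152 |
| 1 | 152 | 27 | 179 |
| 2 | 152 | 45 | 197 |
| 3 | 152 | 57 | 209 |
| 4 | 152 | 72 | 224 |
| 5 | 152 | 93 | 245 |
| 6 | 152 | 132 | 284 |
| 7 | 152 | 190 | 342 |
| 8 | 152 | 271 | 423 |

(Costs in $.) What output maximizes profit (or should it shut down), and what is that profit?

Profit at each row (π = 22Q − TC): Q=0: -152; Q=1: -157; Q=2: -153; Q=3: -143; Q=4: -136; Q=5: -135; Q=6: -152; Q=7: -188; Q=8: -247.
Profit is maximized at Q = 5. AVC there is 93/5 = $18.60 ≤ P, so producing beats shutting down (which would give -$152).

Q = 5; profit = -$135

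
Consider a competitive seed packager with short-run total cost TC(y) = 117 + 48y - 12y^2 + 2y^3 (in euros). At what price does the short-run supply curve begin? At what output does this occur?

The firm shuts down when price falls below the minimum of average variable cost. AVC = VC/y = 48 - 12y + 2y^2.
dAVC/dy = -12 + 4y = 0 gives y = 3. min AVC = 48 - 12·3 + 2·3^2 = 30.
The firm shuts down for any P below €30.

€30 per unit, at y = 3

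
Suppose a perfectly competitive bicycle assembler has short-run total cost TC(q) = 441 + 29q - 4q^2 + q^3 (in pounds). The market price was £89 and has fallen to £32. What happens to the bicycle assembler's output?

Output falls from 6 to 3

AVC = 29 - 4q + q^2, minimized at q = 2 where min AVC = £25. MC = 29 - 8q + 3q^2.
With P = £89 above the shutdown price, P = MC gives q = 6.
At P = £32 ≥ min AVC, set P = MC: q = 3. The firm stays open but cuts output.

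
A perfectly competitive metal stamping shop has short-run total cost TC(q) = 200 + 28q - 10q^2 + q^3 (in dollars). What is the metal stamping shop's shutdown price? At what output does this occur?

Short-run supply begins at min AVC. From VC = 28q - 10q^2 + q^3, AVC = 28 - 10q + q^2.
At the minimum of AVC, MC = AVC. MC = 28 - 20q + 3q^2; setting MC = AVC gives 2q^2 - 10q = 0, so q = 5. min AVC = 3.
The firm shuts down for any P below $3.

$3 per unit, at q = 5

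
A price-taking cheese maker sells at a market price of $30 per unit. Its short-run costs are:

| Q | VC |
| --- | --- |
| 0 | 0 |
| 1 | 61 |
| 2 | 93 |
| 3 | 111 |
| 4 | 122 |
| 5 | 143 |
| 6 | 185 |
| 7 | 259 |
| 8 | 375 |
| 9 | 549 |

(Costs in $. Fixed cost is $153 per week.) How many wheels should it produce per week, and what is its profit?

Q = 5; profit = -$146

Tabulate TR − TC: Q=0: -153; Q=1: -184; Q=2: -186; Q=3: -174; Q=4: -155; Q=5: -146; Q=6: -158; Q=7: -202; Q=8: -288; Q=9: -432.
Profit is maximized at Q = 5. AVC there is 143/5 = $28.60 ≤ P, so producing beats shutting down (which would give -$153).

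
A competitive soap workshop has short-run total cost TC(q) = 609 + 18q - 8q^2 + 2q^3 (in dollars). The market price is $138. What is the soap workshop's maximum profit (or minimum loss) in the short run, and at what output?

Profit = -$33 at q = 6

AVC = 18 - 8q + 2q^2; min AVC = $10 at q = 2. Since P = $138 ≥ min AVC, the firm produces.
With MC = 18 - 16q + 6q^2, P = MC on the upward-sloping part at q* = 6.
TR = 138·6 = 828. TC = 609 + 252 = 861. Profit = 828 − 861 = -$33.
Shutting down would mean losing the fixed cost of $609, so operating at a loss of $33 is better by $576.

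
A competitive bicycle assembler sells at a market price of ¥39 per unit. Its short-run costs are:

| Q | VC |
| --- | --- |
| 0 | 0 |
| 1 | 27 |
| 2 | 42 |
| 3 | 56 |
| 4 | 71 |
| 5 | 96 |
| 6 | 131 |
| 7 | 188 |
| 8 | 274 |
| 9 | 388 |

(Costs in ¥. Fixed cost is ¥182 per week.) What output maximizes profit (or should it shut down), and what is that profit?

Tabulate TR − TC: Q=0: -182; Q=1: -170; Q=2: -146; Q=3: -121; Q=4: -97; Q=5: -83; Q=6: -79; Q=7: -97; Q=8: -144; Q=9: -219.
Profit is maximized at Q = 6. AVC there is 131/6 = ¥21.83 ≤ P, so producing beats shutting down (which would give -¥182).

Q = 6; profit = -¥79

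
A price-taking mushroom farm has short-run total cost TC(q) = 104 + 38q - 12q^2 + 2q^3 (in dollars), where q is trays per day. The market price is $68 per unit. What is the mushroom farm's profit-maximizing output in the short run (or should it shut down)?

Strip out fixed cost: VC = 38q - 12q^2 + 2q^3. Then AVC = 38 - 12q + 2q^2 and MC = 38 - 24q + 6q^2.
AVC is minimized where dAVC/dq = -12 + 4q = 0, at q = 3; min AVC = 38 - 12·3 + 2·3^2 = $20.
Because $68 ≥ $20, revenue can cover variable cost; the firm operates.
P = MC gives -30 - 24q + 6q^2 = 0, with roots -1 and 5. Take the larger (rising MC): q* = 5.
Check: AVC at q = 5 is $28 ≤ P, so revenue covers variable cost.
Profit = P·q − TC = 68·5 − 244 = $96.

Produce at q = 5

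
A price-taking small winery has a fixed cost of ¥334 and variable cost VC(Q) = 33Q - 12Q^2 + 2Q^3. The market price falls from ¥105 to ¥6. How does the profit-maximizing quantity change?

Output falls from 6 to 0 (the firm shuts down)

AVC = 33 - 12Q + 2Q^2, minimized at Q = 3 where min AVC = ¥15. MC = 33 - 24Q + 6Q^2.
At P = ¥105 ≥ min AVC, set P = MC on the rising branch: Q = 6.
At P = ¥6 < min AVC = ¥15, price no longer covers variable cost at any output, so the firm shuts down: Q = 0.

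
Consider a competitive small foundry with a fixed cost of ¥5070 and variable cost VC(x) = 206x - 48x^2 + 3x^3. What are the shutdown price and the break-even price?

Shutdown price = ¥14; break-even price = ¥479

Shutdown price = min AVC. AVC = 206 - 48x + 3x^2, with vertex at x = 8 and minimum ¥14.
ATC = 5070/x + 206 - 48x + 3x^2. Setting dATC/dx = −5070/x^2 − 48 + 6x = 0 gives x = 13 (since 6·13^3 − 48·13^2 = 5070).
min ATC = 5070/13 + 206 − 48·13 + 3·13^2 = ¥479. That is the break-even price.
For ¥14 ≤ P < ¥479 the firm produces at a loss; below ¥14 it shuts down.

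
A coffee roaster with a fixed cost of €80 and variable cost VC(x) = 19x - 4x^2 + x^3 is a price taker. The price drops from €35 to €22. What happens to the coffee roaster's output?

AVC = 19 - 4x + x^2, minimized at x = 2 where min AVC = €15. MC = 19 - 8x + 3x^2.
With P = €35 above the shutdown price, P = MC gives x = 4.
At P = €22 ≥ min AVC, set P = MC: x = 3. The firm stays open but cuts output.

Output falls from 4 to 3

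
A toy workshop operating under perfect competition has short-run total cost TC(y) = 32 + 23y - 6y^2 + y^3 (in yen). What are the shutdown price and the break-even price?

AVC = 23 - 6y + y^2; minimized at y = 3, giving min AVC = ¥14. That is the shutdown price.
ATC = 32/y + 23 - 6y + y^2. Setting dATC/dy = −32/y^2 − 6 + 2y = 0 gives y = 4 (since 2·4^3 − 6·4^2 = 32).
min ATC = 32/4 + 23 − 6·4 + 4^2 = ¥23. That is the break-even price.
Between these two prices the firm operates at a loss; above ¥23 it earns a profit.

Shutdown price = ¥14; break-even price = ¥23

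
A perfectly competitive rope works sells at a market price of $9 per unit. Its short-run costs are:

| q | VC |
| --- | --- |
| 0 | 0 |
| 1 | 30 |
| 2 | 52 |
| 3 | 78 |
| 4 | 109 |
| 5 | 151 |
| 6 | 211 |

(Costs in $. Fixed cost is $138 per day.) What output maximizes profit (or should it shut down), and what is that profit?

Compute π = P·q − TC at each output: q=0: -138; q=1: -159; q=2: -172; q=3: -189; q=4: -211; q=5: -244; q=6: -295.
Profit is highest at q = 0. Equivalently, the lowest AVC in the table is 52/2 ≈ $26 at q = 2, and P = $9 falls below it — price never covers variable cost, so the firm shuts down and loses only its fixed cost.

q = 0 (shut down); profit = -$138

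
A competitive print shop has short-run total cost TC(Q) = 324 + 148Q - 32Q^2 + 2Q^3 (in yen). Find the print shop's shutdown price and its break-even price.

AVC = 148 - 32Q + 2Q^2; minimized at Q = 8, giving min AVC = ¥20. That is the shutdown price.
ATC = 324/Q + 148 - 32Q + 2Q^2. Setting dATC/dQ = −324/Q^2 − 32 + 4Q = 0 gives Q = 9 (since 4·9^3 − 32·9^2 = 324).
min ATC = 324/9 + 148 − 32·9 + 2·9^2 = ¥58. That is the break-even price.
Between these two prices the firm operates at a loss; above ¥58 it earns a profit.

Shutdown price = ¥20; break-even price = ¥58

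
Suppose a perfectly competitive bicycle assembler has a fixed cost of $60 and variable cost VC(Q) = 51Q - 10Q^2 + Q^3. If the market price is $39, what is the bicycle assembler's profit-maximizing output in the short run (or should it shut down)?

Strip out fixed cost: VC = 51Q - 10Q^2 + Q^3. Then AVC = 51 - 10Q + Q^2 and MC = 51 - 20Q + 3Q^2.
AVC hits its minimum where MC = AVC, at Q = 5, giving min AVC = 51 - 10·5 + 5^2 = $26.
Because $39 ≥ $26, revenue can cover variable cost; the firm operates.
Set P = MC: 39 = 51 - 20Q + 3Q^2 → 12 - 20Q + 3Q^2 = 0. The roots are Q = 2/3 and Q = 6; the profit-maximizing output is on the rising part of MC, so Q* = 6.
Check: AVC at Q = 6 is $27 ≤ P, so revenue covers variable cost.
Profit = P·Q − TC = 39·6 − 222 = $12.

Produce at Q = 6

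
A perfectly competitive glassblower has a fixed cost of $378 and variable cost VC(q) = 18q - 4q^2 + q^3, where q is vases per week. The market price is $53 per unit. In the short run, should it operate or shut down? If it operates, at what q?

From TC, MC = TC'(q) = 18 - 8q + 3q^2 and AVC = VC/q = 18 - 4q + q^2.
AVC hits its minimum where MC = AVC, at q = 2, giving min AVC = 18 - 4·2 + 2^2 = $14.
Since P = $53 ≥ min AVC = $14, price covers variable cost and the firm should produce.
Solving P = MC: -35 - 8q + 3q^2 = 0 ⇒ q = -7/3 or 5. On the upward-sloping branch, q* = 5.
Check: AVC at q = 5 is $23 ≤ P, so revenue covers variable cost.
Profit = P·q − TC = 53·5 − 493 = -$228, a loss, but smaller than the $378 fixed cost the firm would lose by shutting down.

Produce at q = 5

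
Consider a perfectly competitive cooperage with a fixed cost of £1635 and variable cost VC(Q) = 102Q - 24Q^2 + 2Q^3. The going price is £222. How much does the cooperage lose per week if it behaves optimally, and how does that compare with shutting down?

AVC = 102 - 24Q + 2Q^2; min AVC = £30 at Q = 6. Since P = £222 ≥ min AVC, the firm produces.
With MC = 102 - 48Q + 6Q^2, P = MC on the upward-sloping part at Q* = 10.
TR = 222·10 = 2220. TC = 1635 + 620 = 2255. Profit = 2220 − 2255 = -£35.
Shutting down would mean losing the fixed cost of £1635, so operating at a loss of £35 is better by £1600.

Profit = -£35 at Q = 10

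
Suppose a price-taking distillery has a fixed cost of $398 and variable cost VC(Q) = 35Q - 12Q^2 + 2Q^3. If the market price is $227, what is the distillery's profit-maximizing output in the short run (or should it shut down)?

Strip out fixed cost: VC = 35Q - 12Q^2 + 2Q^3. Then AVC = 35 - 12Q + 2Q^2 and MC = 35 - 24Q + 6Q^2.
AVC is minimized where dAVC/dQ = -12 + 4Q = 0, at Q = 3; min AVC = 35 - 12·3 + 2·3^2 = $17.
P = $227 exceeds min AVC = $17, so the firm stays open.
Solving P = MC: -192 - 24Q + 6Q^2 = 0 ⇒ Q = -4 or 8. On the upward-sloping branch, Q* = 8.
Check: AVC at Q = 8 is $67 ≤ P, so revenue covers variable cost.
Profit = P·Q − TC = 227·8 − 934 = $882.

Produce at Q = 8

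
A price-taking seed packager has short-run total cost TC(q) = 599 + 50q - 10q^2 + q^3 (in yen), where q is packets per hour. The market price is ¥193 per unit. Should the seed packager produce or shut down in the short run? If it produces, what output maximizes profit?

Produce at q = 11

Strip out fixed cost: VC = 50q - 10q^2 + q^3. Then AVC = 50 - 10q + q^2 and MC = 50 - 20q + 3q^2.
AVC hits its minimum where MC = AVC, at q = 5, giving min AVC = 50 - 10·5 + 5^2 = ¥25.
Because ¥193 ≥ ¥25, revenue can cover variable cost; the firm operates.
Set P = MC: 193 = 50 - 20q + 3q^2 → -143 - 20q + 3q^2 = 0. The roots are q = -13/3 and q = 11; the profit-maximizing output is on the rising part of MC, so q* = 11.
Check: AVC at q = 11 is ¥61 ≤ P, so revenue covers variable cost.
Profit = P·q − TC = 193·11 − 1270 = ¥853.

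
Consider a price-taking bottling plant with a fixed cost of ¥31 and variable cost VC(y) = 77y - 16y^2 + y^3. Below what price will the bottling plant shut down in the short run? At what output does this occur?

Short-run supply begins at min AVC. From VC = 77y - 16y^2 + y^3, AVC = 77 - 16y + y^2.
dAVC/dy = -16 + 2y = 0 gives y = 8. min AVC = 77 - 16·8 + 8^2 = 13.
The firm shuts down for any P below ¥13.

¥13 per unit, at y = 8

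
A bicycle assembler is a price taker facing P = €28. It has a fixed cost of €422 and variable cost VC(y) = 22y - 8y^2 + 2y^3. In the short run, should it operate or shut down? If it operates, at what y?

Produce at y = 3

Strip out fixed cost: VC = 22y - 8y^2 + 2y^3. Then AVC = 22 - 8y + 2y^2 and MC = 22 - 16y + 6y^2.
AVC is minimized where dAVC/dy = -8 + 4y = 0, at y = 2; min AVC = 22 - 8·2 + 2·2^2 = €14.
P = €28 exceeds min AVC = €14, so the firm stays open.
Solving P = MC: -6 - 16y + 6y^2 = 0 ⇒ y = -1/3 or 3. On the upward-sloping branch, y* = 3.
Check: AVC at y = 3 is €16 ≤ P, so revenue covers variable cost.
Profit = P·y − TC = 28·3 − 470 = -€386, a loss, but smaller than the €422 fixed cost the firm would lose by shutting down.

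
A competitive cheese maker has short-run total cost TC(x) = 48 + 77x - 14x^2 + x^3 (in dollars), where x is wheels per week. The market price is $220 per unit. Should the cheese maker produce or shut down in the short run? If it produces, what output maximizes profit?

Produce at x = 13

Variable cost is VC = 77x - 14x^2 + x^3, so AVC = VC/x = 77 - 14x + x^2 and MC = dTC/dx = 77 - 28x + 3x^2.
AVC is minimized where dAVC/dx = -14 + 2x = 0, at x = 7; min AVC = 77 - 14·7 + 7^2 = $28.
Because $220 ≥ $28, revenue can cover variable cost; the firm operates.
P = MC gives -143 - 28x + 3x^2 = 0, with roots -11/3 and 13. Take the larger (rising MC): x* = 13.
Check: AVC at x = 13 is $64 ≤ P, so revenue covers variable cost.
Profit = P·x − TC = 220·13 − 880 = $1980.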